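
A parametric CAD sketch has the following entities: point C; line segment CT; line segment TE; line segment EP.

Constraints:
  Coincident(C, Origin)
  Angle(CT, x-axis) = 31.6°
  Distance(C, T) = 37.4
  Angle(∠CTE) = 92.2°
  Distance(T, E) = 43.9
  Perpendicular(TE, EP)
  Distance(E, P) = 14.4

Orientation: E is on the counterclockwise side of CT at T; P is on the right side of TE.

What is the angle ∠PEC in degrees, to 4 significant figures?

129.5°

C is at the origin; CT runs at 31.6° with length 37.4, so T = 37.4·(cos 31.6°, sin 31.6°) = (31.85, 19.60). ∠CTE = 92.2°, so TE runs at 31.6° + (180° − 92.2°) = 119.4° from the x-axis; with |TE| = 43.9, E = T + 43.9·(cos 119.4°, sin 119.4°) = (10.30, 57.84). The perpendicularity gives EP at right angles to TE; with |EP| = 14.4 on the right of TE, P = E + 14.4·(0.8712, 0.4909) = (22.85, 64.91). Then cos ∠PEC = EP·EC / (|EP||EC|), giving 129.5°.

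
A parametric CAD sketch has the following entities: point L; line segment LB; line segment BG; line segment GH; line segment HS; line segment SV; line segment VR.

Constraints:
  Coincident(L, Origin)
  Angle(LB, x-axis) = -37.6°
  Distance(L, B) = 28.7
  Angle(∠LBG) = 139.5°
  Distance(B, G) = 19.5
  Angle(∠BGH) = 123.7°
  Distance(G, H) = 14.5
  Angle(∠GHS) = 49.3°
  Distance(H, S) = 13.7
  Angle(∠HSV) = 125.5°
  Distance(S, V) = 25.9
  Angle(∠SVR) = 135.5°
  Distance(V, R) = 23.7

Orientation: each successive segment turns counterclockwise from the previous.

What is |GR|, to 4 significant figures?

36.95

L is at the origin; LB runs at -37.6° with length 28.7, so B = (22.74, -17.51). ∠LBG = 139.5° gives BG at 2.900° from the x-axis; with |BG| = 19.5, G = (42.21, -16.52). ∠BGH = 123.7° gives GH at 59.20° from the x-axis; with |GH| = 14.5, H = (49.64, -4.070). ∠GHS = 49.3° gives HS at -170.1° from the x-axis; with |HS| = 13.7, S = (36.14, -6.425). ∠HSV = 125.5° gives SV at -115.6° from the x-axis; with |SV| = 25.9, V = (24.95, -29.78). ∠SVR = 135.5° gives VR at -71.10° from the x-axis; with |VR| = 23.7, R = (32.63, -52.20). Then |GR| = |R − G| = 36.95.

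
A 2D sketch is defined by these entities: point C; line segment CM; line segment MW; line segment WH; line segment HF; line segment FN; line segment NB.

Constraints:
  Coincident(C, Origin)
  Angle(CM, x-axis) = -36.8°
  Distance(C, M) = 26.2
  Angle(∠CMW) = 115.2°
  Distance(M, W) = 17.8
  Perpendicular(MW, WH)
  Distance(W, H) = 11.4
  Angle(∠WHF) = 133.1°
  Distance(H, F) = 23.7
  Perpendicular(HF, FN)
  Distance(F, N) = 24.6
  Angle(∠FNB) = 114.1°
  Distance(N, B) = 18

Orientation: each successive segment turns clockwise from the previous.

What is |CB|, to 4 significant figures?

30.72

C is at the origin; CM runs at -36.8° with length 26.2, so M = (20.98, -15.69). ∠CMW = 115.2° gives MW at -101.6° from the x-axis; with |MW| = 17.8, W = (17.40, -33.13). MW is perpendicular to WH, so WH runs at 168.4°; with |WH| = 11.4, H = (6.233, -30.84). ∠WHF = 133.1° gives HF at 121.5° from the x-axis; with |HF| = 23.7, F = (-6.150, -10.63). The perpendicularity gives FN at right angles to HF, so FN runs at 31.50°; with |FN| = 24.6, N = (14.82, 2.222). ∠FNB = 114.1° gives NB at -34.40° from the x-axis; with |NB| = 18.0, B = (29.68, -7.947). Then |CB| = |B − C| = 30.72.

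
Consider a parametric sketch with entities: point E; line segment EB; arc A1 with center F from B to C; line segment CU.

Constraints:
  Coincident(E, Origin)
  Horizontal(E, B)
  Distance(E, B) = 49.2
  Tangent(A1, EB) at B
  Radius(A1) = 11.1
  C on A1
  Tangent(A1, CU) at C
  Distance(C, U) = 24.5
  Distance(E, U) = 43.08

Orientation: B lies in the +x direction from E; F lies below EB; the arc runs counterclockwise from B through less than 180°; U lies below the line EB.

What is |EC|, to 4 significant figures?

39.44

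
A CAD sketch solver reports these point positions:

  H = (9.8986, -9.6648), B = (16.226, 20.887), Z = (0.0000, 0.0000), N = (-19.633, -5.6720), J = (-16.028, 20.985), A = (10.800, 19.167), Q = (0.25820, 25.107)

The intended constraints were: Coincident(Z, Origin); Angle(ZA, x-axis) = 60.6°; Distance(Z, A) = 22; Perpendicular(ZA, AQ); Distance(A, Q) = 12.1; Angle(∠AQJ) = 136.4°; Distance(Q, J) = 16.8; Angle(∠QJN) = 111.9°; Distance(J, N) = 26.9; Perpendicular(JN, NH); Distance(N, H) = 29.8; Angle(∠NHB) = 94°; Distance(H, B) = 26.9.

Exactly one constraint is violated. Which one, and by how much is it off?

Distance(H, B) = 26.9 — off by 4.30.

Z = (0.00, 0.00) ✓; ZA at 60.60° ✓; |ZA| = 22.00 ✓; ∠(ZA, AQ) = 90.00° ✓; |AQ| = 12.10 ✓; ∠AQJ = 136.4° ✓; |QJ| = 16.80 ✓; ∠QJN = 111.9° ✓; |JN| = 26.90 ✓; ∠(JN, NH) = 90.00° ✓; |NH| = 29.80 ✓; ∠NHB = 94.00° ✓; |HB| = 31.20 ✗.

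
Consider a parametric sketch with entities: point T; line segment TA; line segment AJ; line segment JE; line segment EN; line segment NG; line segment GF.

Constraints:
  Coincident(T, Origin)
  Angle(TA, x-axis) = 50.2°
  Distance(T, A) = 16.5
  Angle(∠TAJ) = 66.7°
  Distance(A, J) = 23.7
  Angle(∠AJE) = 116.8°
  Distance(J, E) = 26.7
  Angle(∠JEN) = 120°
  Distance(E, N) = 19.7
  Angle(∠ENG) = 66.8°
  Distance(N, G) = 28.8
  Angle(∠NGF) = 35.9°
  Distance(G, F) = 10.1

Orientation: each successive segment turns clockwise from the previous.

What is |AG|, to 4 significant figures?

18.65

T is at the origin; TA runs at 50.2° with length 16.5, so A = (10.56, 12.68). ∠TAJ = 66.7° gives AJ at -63.10° from the x-axis; with |AJ| = 23.7, J = (21.28, -8.459). ∠AJE = 116.8° gives JE at -126.3° from the x-axis; with |JE| = 26.7, E = (5.478, -29.98). ∠JEN = 120.0° gives EN at 173.7° from the x-axis; with |EN| = 19.7, N = (-14.10, -27.82). ∠ENG = 66.8° gives NG at 60.50° from the x-axis; with |NG| = 28.8, G = (0.07853, -2.749). Then |AG| = |G − A| = 18.65.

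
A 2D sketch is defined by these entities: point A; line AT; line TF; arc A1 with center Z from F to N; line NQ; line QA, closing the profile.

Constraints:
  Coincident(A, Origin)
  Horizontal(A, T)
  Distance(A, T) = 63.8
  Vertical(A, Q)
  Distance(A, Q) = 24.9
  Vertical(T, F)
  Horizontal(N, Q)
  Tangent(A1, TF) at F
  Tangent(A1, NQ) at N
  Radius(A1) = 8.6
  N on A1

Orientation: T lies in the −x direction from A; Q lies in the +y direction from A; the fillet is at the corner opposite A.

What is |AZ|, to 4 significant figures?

57.56

A is at the origin; AT is horizontal with |AT| = 63.8 and T on the −x side, so T = (-63.80, 0.000). A and Q share the same x with |AQ| = 24.9 and Q on the +y side, so Q = (0.000, 24.90). The virtual corner opposite A is at (-63.80, 24.90). Tangency of A1 to TF means the radius ZF is perpendicular to TF and A1 meets NQ tangentially, so ZN is at right angles to NQ, with radius 8.6, so the center Z sits 8.6 in from both sides at Z = (-55.20, 16.30). Then |AZ| = |Z − A| = 57.56.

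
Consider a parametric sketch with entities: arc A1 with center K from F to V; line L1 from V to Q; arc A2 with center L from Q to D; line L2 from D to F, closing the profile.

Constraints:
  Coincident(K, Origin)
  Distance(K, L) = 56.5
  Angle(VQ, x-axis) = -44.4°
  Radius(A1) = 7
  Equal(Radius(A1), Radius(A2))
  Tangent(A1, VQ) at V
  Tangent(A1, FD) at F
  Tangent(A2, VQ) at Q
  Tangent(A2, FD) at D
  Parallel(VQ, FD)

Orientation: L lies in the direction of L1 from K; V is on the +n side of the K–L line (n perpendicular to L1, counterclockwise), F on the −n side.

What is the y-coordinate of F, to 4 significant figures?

-5.001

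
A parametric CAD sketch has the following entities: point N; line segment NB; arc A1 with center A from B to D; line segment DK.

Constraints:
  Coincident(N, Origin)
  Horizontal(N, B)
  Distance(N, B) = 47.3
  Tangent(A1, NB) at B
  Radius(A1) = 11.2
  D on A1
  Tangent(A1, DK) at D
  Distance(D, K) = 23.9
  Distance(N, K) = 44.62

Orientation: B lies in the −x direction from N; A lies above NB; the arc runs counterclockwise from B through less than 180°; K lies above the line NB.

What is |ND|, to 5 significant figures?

37.408

Checks: |NB| = 47.30 ✓; |AD| = 11.20 ✓; ∠(AD, DK) = 90.00° ✓; |DK| = 23.90 ✓; |NK| = 44.62 ✓.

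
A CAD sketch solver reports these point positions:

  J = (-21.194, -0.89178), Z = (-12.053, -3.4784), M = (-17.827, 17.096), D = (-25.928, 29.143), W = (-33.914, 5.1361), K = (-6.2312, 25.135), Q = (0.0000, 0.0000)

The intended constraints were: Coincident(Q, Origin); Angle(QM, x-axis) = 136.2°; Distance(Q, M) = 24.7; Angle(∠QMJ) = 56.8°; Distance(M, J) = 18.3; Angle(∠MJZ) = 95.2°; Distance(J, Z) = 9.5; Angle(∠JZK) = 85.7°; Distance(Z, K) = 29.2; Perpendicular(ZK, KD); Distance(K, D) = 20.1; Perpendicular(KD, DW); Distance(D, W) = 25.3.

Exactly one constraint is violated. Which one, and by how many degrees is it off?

Perpendicular(KD, DW) — off by 6.90°.

Q = (0.00, 0.00) ✓; QM at 136.2° ✓; |QM| = 24.70 ✓; ∠QMJ = 56.80° ✓; |MJ| = 18.30 ✓; ∠MJZ = 95.20° ✓; |JZ| = 9.500 ✓; ∠JZK = 85.70° ✓; |ZK| = 29.20 ✓; ∠(ZK, KD) = 90.00° ✓; |KD| = 20.10 ✓; ∠(KD, DW) = 83.10° ✗; |DW| = 25.30 ✓.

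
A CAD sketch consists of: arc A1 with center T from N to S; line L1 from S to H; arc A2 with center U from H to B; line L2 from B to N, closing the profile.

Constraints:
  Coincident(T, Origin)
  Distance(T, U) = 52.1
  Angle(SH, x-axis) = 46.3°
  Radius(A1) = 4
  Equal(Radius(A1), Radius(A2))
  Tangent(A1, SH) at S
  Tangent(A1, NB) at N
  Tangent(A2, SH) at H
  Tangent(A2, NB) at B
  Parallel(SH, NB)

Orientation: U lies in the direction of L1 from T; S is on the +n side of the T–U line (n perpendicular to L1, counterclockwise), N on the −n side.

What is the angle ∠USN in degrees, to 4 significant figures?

85.61°

T is at the origin and U lies 52.1 along u from T, so U = 52.1·u = (35.99, 37.67). Tangency of A1 to both parallel lines with radius 4.0 puts S and N at T ± 4.0·n: S = (-2.892, 2.764), N = (2.892, -2.764). Then cos ∠USN = SU·SN / (|SU||SN|), giving 85.61°.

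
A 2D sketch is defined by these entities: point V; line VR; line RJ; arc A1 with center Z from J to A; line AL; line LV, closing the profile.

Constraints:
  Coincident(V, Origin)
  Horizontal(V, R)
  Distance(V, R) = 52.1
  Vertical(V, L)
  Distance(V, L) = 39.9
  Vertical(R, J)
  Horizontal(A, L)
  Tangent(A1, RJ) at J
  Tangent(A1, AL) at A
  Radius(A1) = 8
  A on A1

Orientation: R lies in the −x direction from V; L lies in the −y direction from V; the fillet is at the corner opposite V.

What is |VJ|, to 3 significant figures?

61.1

V is at the origin; VR is horizontal with |VR| = 52.1 and R on the −x side, so R = (-52.1, 0.00). VL is vertical with |VL| = 39.9 and L on the −y side, so L = (0.00, -39.9). The virtual corner opposite V is at (-52.1, -39.9). Tangency of A1 to RJ means the radius ZJ is perpendicular to RJ and the tangent condition forces ZA to be normal to AL, with radius 8.0, so the center Z sits 8.0 in from both sides at Z = (-44.1, -31.9). That places the tangent points at J = (-52.1, -31.9) on RJ and A = (-44.1, -39.9) on AL. Then |VJ| = |J − V| = 61.1.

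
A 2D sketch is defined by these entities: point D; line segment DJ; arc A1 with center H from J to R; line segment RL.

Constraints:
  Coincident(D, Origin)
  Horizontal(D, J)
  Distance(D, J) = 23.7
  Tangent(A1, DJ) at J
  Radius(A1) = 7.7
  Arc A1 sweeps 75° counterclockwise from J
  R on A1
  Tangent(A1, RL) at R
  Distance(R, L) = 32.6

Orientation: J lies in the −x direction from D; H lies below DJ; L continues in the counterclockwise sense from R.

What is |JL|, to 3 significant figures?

40.4

D is at the origin; DJ is horizontal with |DJ| = 23.7 and J on the −x side, so J = (-23.7, 0.00). A1 meets DJ tangentially, so HJ is at right angles to DJ, so H = J + (0, -7.7) = (-23.7, -7.70). On A1, J sits at bearing 90° from H; a 75° counterclockwise sweep puts R at bearing 165°, so R = H + 7.7·(cos 165°, sin 165°) = (-31.1, -5.71). Tangency of A1 to RL means the radius HR is perpendicular to RL, so RL runs along (−sin 165°, cos 165°); with |RL| = 32.6, L = (-39.6, -37.2). Then |JL| = |L − J| = 40.4.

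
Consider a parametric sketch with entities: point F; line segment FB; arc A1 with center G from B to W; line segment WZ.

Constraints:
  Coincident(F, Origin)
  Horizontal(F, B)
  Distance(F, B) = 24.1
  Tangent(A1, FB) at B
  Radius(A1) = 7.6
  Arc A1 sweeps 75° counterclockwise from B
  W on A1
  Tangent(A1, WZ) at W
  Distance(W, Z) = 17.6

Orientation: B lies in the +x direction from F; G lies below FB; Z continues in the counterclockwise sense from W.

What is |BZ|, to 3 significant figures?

25.6

F is at the origin; FB is horizontal with |FB| = 24.1 and B on the +x side, so B = (24.1, 0.00). Since A1 is tangent to FB there, GB ⟂ FB, so G = B + (0, -7.6) = (24.1, -7.60). On A1, B sits at bearing 90° from G; a 75° counterclockwise sweep puts W at bearing 165°, so W = G + 7.6·(cos 165°, sin 165°) = (16.8, -5.63). A1 meets WZ tangentially, so GW is at right angles to WZ, so WZ runs along (−sin 165°, cos 165°); with |WZ| = 17.6, Z = (12.2, -22.6). Then |BZ| = |Z − B| = 25.6.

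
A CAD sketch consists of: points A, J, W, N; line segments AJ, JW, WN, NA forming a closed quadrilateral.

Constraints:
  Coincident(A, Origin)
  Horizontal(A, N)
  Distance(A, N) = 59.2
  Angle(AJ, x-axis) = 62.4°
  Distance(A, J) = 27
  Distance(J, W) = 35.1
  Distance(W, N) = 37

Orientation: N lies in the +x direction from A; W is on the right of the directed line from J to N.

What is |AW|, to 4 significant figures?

25.25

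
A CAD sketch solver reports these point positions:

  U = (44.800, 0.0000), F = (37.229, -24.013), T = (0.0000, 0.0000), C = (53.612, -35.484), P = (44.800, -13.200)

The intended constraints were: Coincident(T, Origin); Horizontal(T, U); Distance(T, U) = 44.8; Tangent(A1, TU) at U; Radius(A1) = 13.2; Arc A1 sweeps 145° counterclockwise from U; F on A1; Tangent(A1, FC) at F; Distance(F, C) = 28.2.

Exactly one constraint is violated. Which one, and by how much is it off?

Distance(F, C) = 28.2 — off by 8.20.

T = (0.00, 0.00) ✓; T.y = 0.00, U.y = 0.00 ✓; |TU| = 44.80 ✓; ∠(PU, UT) = 90.00° ✓; |PU| = 13.20 ✓; bearing(P→F) − bearing(P→U) = 145.0° ✓; |PF| = 13.20 ✓; ∠(PF, FC) = 90.00° ✓; |FC| = 20.00 ✗.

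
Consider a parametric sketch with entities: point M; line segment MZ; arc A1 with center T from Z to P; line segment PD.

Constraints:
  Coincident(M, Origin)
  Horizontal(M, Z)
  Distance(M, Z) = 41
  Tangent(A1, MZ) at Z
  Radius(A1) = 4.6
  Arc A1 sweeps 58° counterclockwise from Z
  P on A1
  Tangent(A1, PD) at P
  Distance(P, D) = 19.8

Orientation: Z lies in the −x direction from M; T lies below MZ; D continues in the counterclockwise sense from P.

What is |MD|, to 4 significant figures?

58.55

On A1, Z sits at bearing 90° from T; a 58° counterclockwise sweep puts P at bearing 148°, so P = T + 4.6·(cos 148°, sin 148°) = (-44.90, -2.162). Since A1 is tangent to PD there, TP ⟂ PD, so PD runs along (−sin 148°, cos 148°); with |PD| = 19.8, D = (-55.39, -18.95). Then |MD| = |D − M| = 58.55.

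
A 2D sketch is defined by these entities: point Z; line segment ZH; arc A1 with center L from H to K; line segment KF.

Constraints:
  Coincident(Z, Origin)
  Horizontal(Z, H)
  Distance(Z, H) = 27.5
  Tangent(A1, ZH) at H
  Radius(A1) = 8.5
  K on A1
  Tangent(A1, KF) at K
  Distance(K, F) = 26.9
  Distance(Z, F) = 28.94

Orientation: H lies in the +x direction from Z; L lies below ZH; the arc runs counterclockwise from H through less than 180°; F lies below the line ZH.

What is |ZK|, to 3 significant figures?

20.5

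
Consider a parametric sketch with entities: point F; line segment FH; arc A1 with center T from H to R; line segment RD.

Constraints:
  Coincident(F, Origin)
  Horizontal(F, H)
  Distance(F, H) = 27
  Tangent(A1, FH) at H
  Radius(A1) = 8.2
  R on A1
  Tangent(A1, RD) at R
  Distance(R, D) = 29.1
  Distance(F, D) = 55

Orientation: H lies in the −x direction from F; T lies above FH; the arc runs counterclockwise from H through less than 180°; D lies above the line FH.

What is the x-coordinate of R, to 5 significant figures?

-21.647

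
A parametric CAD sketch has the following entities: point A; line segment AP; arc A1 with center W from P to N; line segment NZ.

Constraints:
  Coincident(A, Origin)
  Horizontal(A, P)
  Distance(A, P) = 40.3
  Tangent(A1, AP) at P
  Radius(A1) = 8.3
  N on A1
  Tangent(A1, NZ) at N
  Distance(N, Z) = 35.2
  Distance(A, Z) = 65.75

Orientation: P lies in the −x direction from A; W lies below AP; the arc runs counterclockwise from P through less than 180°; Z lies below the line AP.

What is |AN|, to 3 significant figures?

49.3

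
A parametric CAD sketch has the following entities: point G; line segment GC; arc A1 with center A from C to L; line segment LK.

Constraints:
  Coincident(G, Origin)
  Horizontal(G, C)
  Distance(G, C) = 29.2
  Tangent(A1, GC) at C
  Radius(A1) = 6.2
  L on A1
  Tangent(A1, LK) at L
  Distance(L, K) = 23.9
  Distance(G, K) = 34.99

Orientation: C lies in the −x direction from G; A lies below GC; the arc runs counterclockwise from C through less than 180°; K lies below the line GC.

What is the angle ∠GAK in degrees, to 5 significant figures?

79.192°

Checks: |AL| = 6.200 ✓; ∠(AL, LK) = 90.00° ✓; |LK| = 23.90 ✓; |GK| = 34.99 ✓.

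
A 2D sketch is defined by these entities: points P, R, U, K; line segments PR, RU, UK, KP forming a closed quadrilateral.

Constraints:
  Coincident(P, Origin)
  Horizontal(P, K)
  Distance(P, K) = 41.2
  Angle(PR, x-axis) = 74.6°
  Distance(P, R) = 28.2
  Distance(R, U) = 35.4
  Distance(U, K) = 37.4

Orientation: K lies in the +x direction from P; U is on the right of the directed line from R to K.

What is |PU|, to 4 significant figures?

9.360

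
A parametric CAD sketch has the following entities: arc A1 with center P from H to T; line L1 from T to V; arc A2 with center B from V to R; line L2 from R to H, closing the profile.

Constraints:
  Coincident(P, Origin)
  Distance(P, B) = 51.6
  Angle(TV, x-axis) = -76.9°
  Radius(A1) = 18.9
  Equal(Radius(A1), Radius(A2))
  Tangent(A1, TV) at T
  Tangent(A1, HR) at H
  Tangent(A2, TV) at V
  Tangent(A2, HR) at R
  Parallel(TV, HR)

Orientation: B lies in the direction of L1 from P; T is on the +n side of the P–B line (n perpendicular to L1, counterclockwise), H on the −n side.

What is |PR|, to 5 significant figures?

54.952

The slot axis is L1's direction at -76.9°, so u = (cos -76.9°, sin -76.9°) = (0.22665, -0.97398) and n = (−sin -76.9°, cos -76.9°) = (0.97398, 0.22665). P is at the origin and B lies 51.6 along u from P, so B = 51.6·u = (11.695, -50.257). Tangency of A1 to both parallel lines with radius 18.9 puts T and H at P ± 18.9·n: T = (18.408, 4.2837), H = (-18.408, -4.2837). Equal radii place V and R the same way about B: V = B + 18.9·n = (30.103, -45.973), R = B − 18.9·n = (-6.7129, -54.541). Then |PR| = |R − P| = 54.952.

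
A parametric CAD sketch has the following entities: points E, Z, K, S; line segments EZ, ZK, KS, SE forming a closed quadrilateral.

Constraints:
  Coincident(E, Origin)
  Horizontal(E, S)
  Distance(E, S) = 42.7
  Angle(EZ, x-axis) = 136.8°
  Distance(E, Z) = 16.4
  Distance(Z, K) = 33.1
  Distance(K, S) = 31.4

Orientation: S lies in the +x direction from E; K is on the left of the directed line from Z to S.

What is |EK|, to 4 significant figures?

28.91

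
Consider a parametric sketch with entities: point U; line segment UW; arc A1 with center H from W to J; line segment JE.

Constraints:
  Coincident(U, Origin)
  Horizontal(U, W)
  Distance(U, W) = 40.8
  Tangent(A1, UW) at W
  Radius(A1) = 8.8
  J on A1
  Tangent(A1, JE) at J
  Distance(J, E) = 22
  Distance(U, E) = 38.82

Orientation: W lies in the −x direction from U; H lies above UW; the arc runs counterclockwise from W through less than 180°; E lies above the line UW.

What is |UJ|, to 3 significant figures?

32.9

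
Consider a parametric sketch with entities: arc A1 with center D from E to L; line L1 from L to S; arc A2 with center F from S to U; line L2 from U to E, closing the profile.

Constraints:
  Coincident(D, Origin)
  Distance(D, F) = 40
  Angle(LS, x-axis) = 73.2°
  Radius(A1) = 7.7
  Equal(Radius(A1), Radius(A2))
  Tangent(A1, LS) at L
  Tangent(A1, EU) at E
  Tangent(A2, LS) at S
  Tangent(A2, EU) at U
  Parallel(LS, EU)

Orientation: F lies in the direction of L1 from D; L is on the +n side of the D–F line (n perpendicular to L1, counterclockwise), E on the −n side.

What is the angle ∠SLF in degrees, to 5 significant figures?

10.896°

Tangency of A1 to both parallel lines with radius 7.7 puts L and E at D ± 7.7·n: L = (-7.3714, 2.2255), E = (7.3714, -2.2255). Equal radii place S and U the same way about F: S = F + 7.7·n = (4.1899, 40.518), U = F − 7.7·n = (18.933, 36.067). Then cos ∠SLF = LS·LF / (|LS||LF|), giving 10.896°.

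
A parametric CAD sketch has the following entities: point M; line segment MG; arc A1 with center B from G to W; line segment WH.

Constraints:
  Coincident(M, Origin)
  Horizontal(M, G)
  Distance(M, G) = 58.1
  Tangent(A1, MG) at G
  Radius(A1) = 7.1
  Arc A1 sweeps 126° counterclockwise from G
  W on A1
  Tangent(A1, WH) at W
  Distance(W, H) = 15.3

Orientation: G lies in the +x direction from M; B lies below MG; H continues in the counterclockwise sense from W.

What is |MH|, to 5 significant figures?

65.750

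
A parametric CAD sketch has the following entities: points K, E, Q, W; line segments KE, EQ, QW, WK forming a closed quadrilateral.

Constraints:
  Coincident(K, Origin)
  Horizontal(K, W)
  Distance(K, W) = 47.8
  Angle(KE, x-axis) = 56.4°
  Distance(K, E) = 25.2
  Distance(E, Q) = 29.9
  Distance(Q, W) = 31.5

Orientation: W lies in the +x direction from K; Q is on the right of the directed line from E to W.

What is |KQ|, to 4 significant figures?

19.56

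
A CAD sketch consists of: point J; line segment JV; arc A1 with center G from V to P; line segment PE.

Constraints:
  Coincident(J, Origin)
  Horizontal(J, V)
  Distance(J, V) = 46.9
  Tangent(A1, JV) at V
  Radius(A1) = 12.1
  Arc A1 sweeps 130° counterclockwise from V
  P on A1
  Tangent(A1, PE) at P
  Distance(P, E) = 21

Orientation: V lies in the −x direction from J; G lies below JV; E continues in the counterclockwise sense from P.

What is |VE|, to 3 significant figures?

36.2

J is at the origin; JV is horizontal with |JV| = 46.9 and V on the −x side, so V = (-46.9, 0.00). Since A1 is tangent to JV there, GV ⟂ JV, so G = V + (0, -12.1) = (-46.9, -12.1). On A1, V sits at bearing 90° from G; a 130° counterclockwise sweep puts P at bearing 220°, so P = G + 12.1·(cos 220°, sin 220°) = (-56.2, -19.9). Since A1 is tangent to PE there, GP ⟂ PE, so PE runs along (−sin 220°, cos 220°); with |PE| = 21.0, E = (-42.7, -36.0). Then |VE| = |E − V| = 36.2.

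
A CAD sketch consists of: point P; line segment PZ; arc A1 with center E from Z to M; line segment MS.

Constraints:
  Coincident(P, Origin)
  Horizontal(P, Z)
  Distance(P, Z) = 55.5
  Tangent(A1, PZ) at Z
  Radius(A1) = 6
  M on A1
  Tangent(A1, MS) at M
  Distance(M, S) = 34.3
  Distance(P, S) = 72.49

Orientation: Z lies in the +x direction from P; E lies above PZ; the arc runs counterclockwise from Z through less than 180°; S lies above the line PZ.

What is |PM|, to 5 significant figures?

61.811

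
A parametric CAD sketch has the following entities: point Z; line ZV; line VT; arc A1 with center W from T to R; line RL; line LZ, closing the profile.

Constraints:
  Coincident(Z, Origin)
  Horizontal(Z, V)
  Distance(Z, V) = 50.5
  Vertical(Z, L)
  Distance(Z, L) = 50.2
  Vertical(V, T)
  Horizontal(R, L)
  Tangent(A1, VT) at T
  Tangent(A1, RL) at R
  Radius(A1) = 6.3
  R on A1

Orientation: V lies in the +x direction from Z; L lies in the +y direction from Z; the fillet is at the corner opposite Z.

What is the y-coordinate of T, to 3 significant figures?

43.9

Z is at the origin; ZV is horizontal with |ZV| = 50.5 and V on the +x side, so V = (50.5, 0.00). ZL is vertical with |ZL| = 50.2 and L on the +y side, so L = (0.00, 50.2). The virtual corner opposite Z is at (50.5, 50.2). The tangent condition forces WT to be normal to VT and tangency of A1 to RL means the radius WR is perpendicular to RL, with radius 6.3, so the center W sits 6.3 in from both sides at W = (44.2, 43.9). That places the tangent points at T = (50.5, 43.9) on VT and R = (44.2, 50.2) on RL. So T.y = 43.9.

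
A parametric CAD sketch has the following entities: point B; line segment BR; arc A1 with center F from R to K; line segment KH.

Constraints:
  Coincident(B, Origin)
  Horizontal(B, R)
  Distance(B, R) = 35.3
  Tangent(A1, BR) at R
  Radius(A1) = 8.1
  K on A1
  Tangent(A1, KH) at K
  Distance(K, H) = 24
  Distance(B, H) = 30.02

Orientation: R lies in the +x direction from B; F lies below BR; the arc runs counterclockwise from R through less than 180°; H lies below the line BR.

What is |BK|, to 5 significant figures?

28.536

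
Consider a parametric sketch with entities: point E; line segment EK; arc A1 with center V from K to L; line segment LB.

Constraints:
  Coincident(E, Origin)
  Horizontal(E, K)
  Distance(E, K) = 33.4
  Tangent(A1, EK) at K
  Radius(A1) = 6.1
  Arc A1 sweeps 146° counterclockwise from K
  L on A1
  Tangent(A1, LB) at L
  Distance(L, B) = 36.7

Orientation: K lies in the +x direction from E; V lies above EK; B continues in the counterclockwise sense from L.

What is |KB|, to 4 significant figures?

41.63

E is at the origin; E and K share the same y with |EK| = 33.4 and K on the +x side, so K = (33.40, 0.000). A1 meets EK tangentially, so VK is at right angles to EK, so V = K + (0, 6.1) = (33.40, 6.100). On A1, K sits at bearing -90° from V; a 146° counterclockwise sweep puts L at bearing 56°, so L = V + 6.1·(cos 56°, sin 56°) = (36.81, 11.16). Tangency of A1 to LB means the radius VL is perpendicular to LB, so LB runs along (−sin 56°, cos 56°); with |LB| = 36.7, B = (6.385, 31.68). Then |KB| = |B − K| = 41.63.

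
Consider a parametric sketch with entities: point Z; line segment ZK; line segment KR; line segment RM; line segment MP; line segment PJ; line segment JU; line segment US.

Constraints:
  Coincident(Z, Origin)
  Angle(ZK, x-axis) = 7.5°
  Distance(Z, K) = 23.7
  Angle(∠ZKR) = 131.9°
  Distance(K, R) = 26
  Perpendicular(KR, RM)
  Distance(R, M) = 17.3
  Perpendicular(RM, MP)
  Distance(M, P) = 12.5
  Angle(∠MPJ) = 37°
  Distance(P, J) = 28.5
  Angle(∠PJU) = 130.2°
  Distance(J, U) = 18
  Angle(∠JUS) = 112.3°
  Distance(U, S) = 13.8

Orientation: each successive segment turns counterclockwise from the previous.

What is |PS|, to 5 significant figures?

42.594

∠PJU = 130.2° gives JU at 68.400° from the x-axis; with |JU| = 18.0, U = (50.487, 49.833). ∠JUS = 112.3° gives US at 136.10° from the x-axis; with |US| = 13.8, S = (40.544, 59.402). Then |PS| = |S − P| = 42.594.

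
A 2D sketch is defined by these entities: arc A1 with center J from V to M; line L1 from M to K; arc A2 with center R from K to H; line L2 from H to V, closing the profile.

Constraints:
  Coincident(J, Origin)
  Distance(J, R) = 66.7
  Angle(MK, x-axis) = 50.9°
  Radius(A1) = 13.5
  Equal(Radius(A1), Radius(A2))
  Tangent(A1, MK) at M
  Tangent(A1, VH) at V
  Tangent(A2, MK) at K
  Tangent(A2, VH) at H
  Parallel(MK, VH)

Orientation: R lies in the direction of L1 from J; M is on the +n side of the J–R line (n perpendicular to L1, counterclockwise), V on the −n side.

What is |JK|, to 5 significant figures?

68.052

The slot axis is L1's direction at 50.9°, so u = (cos 50.9°, sin 50.9°) = (0.63068, 0.77605) and n = (−sin 50.9°, cos 50.9°) = (-0.77605, 0.63068). J is at the origin and R lies 66.7 along u from J, so R = 66.7·u = (42.066, 51.762). Tangency of A1 to both parallel lines with radius 13.5 puts M and V at J ± 13.5·n: M = (-10.477, 8.5141), V = (10.477, -8.5141). Equal radii place K and H the same way about R: K = R + 13.5·n = (31.589, 60.276), H = R − 13.5·n = (52.543, 43.248). Then |JK| = |K − J| = 68.052.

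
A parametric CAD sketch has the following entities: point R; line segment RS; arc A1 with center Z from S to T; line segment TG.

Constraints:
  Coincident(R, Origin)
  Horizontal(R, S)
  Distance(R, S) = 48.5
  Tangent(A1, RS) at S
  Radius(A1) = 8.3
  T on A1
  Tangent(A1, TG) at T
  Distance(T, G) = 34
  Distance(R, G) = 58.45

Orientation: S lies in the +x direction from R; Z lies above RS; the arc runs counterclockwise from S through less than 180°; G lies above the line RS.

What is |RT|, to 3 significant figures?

57.2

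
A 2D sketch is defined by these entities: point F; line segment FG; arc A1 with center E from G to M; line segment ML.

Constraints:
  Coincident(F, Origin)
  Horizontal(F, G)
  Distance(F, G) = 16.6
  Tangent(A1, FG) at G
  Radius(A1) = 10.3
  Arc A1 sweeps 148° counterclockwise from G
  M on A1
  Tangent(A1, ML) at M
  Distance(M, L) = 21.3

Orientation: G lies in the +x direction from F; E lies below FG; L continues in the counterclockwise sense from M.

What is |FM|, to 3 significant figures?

22.1

Tangency of A1 to FG means the radius EG is perpendicular to FG, so E = G + (0, -10.3) = (16.6, -10.3). On A1, G sits at bearing 90° from E; a 148° counterclockwise sweep puts M at bearing 238°, so M = E + 10.3·(cos 238°, sin 238°) = (11.1, -19.0). Then |FM| = |M − F| = 22.1.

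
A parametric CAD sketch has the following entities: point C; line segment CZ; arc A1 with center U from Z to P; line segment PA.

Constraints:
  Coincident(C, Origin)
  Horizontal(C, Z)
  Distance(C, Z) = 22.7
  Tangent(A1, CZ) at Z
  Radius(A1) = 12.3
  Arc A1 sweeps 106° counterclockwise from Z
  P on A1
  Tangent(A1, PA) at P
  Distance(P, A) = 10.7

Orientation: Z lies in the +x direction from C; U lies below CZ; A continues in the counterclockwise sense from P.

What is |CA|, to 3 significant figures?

29.4

On A1, Z sits at bearing 90° from U; a 106° counterclockwise sweep puts P at bearing 196°, so P = U + 12.3·(cos 196°, sin 196°) = (10.9, -15.7). A1 meets PA tangentially, so UP is at right angles to PA, so PA runs along (−sin 196°, cos 196°); with |PA| = 10.7, A = (13.8, -26.0). Then |CA| = |A − C| = 29.4.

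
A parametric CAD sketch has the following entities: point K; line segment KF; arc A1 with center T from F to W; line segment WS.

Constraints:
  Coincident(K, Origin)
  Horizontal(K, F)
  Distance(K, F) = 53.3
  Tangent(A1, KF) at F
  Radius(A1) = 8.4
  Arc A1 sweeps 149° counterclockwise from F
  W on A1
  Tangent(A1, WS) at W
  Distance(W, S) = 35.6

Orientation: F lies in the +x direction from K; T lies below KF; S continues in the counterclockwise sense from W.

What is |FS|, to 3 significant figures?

42.9

On A1, F sits at bearing 90° from T; a 149° counterclockwise sweep puts W at bearing 239°, so W = T + 8.4·(cos 239°, sin 239°) = (49.0, -15.6). A1 meets WS tangentially, so TW is at right angles to WS, so WS runs along (−sin 239°, cos 239°); with |WS| = 35.6, S = (79.5, -33.9). Then |FS| = |S − F| = 42.9.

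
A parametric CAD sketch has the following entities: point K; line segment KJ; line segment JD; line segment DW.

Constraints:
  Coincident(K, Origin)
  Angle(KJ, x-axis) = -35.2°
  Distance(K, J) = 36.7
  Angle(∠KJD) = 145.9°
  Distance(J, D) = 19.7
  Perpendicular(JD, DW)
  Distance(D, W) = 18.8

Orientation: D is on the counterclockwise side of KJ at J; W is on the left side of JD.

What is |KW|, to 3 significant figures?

50.1

K is at the origin; KJ runs at -35.2° with length 36.7, so J = 36.7·(cos -35.2°, sin -35.2°) = (30.0, -21.2). ∠KJD = 145.9°, so JD runs at -35.2° + (180° − 145.9°) = -1.10° from the x-axis; with |JD| = 19.7, D = J + 19.7·(cos -1.10°, sin -1.10°) = (49.7, -21.5). The perpendicularity gives DW at right angles to JD; with |DW| = 18.8 on the left of JD, W = D + 18.8·(0.0192, 1.00) = (50.0, -2.74). Then |KW| = |W − K| = 50.1.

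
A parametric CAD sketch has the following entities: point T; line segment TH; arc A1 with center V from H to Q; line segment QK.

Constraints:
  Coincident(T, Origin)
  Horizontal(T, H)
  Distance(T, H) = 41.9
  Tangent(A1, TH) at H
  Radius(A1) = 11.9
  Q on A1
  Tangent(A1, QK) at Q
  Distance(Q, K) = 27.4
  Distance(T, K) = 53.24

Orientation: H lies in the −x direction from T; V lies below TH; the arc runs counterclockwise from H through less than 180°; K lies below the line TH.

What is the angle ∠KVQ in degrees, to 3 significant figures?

66.5°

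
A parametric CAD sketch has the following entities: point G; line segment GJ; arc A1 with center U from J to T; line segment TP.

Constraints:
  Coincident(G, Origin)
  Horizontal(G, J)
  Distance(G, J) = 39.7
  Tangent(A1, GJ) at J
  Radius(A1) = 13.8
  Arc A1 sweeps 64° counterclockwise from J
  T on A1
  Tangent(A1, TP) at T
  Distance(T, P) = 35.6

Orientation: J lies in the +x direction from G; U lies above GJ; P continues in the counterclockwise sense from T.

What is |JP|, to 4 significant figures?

48.63

G is at the origin; GJ is horizontal with |GJ| = 39.7 and J on the +x side, so J = (39.70, 0.000). The tangent condition forces UJ to be normal to GJ, so U = J + (0, 13.8) = (39.70, 13.80). On A1, J sits at bearing -90° from U; a 64° counterclockwise sweep puts T at bearing -26°, so T = U + 13.8·(cos -26°, sin -26°) = (52.10, 7.750). A1 meets TP tangentially, so UT is at right angles to TP, so TP runs along (−sin -26°, cos -26°); with |TP| = 35.6, P = (67.71, 39.75). Then |JP| = |P − J| = 48.63.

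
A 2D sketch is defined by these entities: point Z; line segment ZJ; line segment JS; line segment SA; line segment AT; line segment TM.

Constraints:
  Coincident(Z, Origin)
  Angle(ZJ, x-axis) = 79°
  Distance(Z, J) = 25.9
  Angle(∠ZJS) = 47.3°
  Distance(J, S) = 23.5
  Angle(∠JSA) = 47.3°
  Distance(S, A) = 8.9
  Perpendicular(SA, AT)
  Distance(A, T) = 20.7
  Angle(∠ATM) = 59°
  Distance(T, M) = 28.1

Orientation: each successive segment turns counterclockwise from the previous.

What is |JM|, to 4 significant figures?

33.02

SA is perpendicular to AT, so AT runs at 74.40°; with |AT| = 20.7, T = (-0.9133, 30.62). ∠ATM = 59.0° gives TM at -164.6° from the x-axis; with |TM| = 28.1, M = (-28.00, 23.16). Then |JM| = |M − J| = 33.02.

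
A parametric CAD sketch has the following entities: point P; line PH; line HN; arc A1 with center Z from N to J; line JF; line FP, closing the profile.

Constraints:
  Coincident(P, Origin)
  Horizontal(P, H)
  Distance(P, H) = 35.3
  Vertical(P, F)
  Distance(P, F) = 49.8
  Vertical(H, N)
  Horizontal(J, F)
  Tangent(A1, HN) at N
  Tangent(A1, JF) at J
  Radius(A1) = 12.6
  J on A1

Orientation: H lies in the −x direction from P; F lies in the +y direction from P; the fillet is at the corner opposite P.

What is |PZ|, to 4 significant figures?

43.58

P is at the origin; P and H share the same y with |PH| = 35.3 and H on the −x side, so H = (-35.30, 0.000). PF is vertical with |PF| = 49.8 and F on the +y side, so F = (0.000, 49.80). The virtual corner opposite P is at (-35.30, 49.80). A1 meets HN tangentially, so ZN is at right angles to HN and since A1 is tangent to JF there, ZJ ⟂ JF, with radius 12.6, so the center Z sits 12.6 in from both sides at Z = (-22.70, 37.20). Then |PZ| = |Z − P| = 43.58.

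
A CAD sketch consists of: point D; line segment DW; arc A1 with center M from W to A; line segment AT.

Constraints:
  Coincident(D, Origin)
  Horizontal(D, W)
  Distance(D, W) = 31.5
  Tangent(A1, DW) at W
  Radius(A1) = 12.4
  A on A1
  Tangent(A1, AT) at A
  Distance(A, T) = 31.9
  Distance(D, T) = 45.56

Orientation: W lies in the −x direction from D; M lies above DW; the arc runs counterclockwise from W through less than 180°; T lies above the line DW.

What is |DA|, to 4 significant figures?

22.13

D is at the origin; D and W share the same y with |DW| = 31.5 and W on the −x side, so W = (-31.50, 0.000). A1 meets DW tangentially, so MW is at right angles to DW, so M = W + (0, 12.4) = (-31.50, 12.40). Since MA ⟂ AT (tangency), |MT| = √(12.4² + 31.9²) = 34.23 regardless of where A sits on A1. So T lies on both circle(D, 45.56) and circle(M, 34.23); the above-DW intersection is T = (-15.71, 42.77). A is the foot of the tangent from T: A = (-19.17, 11.05).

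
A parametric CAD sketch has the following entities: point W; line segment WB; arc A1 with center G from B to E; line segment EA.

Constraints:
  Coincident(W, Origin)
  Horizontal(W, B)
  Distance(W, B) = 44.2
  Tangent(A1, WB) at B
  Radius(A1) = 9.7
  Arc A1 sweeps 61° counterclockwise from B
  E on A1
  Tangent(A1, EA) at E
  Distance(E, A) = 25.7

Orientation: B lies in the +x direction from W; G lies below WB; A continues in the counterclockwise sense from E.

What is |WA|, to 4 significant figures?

36.00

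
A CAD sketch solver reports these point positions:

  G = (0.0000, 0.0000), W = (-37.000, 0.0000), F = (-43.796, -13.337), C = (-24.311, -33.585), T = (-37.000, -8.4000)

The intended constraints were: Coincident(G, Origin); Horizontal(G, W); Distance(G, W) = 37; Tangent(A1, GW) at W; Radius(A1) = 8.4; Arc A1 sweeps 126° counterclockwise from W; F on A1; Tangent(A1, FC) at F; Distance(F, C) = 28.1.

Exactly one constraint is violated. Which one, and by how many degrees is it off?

Tangent(A1, FC) at F — off by 7.90°.

G = (0.00, 0.00) ✓; G.y = 0.00, W.y = 0.00 ✓; |GW| = 37.00 ✓; ∠(TW, WG) = 90.00° ✓; |TW| = 8.400 ✓; bearing(T→F) − bearing(T→W) = 126.0° ✓; |TF| = 8.400 ✓; ∠(TF, FC) = 82.10° ✗; |FC| = 28.10 ✓.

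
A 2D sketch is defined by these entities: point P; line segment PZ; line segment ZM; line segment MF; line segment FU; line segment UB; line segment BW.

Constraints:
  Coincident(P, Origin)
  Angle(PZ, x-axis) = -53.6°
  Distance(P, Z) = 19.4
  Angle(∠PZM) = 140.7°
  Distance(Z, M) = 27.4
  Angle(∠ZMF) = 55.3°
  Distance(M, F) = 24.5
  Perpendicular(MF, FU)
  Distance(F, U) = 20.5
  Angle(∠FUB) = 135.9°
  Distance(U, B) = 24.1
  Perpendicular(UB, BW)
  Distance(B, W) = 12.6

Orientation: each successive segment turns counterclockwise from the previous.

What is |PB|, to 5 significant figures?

28.317

P is at the origin; PZ runs at -53.6° with length 19.4, so Z = (11.512, -15.615). ∠PZM = 140.7° gives ZM at -14.300° from the x-axis; with |ZM| = 27.4, M = (38.063, -22.383). ∠ZMF = 55.3° gives MF at 110.40° from the x-axis; with |MF| = 24.5, F = (29.523, 0.58070). MF ⟂ FU, so FU runs at -159.60°; with |FU| = 20.5, U = (10.309, -6.5650). ∠FUB = 135.9° gives UB at -115.50° from the x-axis; with |UB| = 24.1, B = (-0.066256, -28.317). Then |PB| = |B − P| = 28.317.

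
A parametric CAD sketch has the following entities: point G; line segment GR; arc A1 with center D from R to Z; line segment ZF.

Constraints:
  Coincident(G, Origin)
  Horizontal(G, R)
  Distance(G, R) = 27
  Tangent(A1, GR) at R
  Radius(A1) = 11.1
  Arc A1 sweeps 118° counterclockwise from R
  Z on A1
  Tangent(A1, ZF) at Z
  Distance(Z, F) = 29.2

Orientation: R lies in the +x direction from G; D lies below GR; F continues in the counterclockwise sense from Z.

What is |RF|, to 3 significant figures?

42.3

G is at the origin; GR is horizontal with |GR| = 27.0 and R on the +x side, so R = (27.0, 0.00). Tangency of A1 to GR means the radius DR is perpendicular to GR, so D = R + (0, -11.1) = (27.0, -11.1). On A1, R sits at bearing 90° from D; a 118° counterclockwise sweep puts Z at bearing 208°, so Z = D + 11.1·(cos 208°, sin 208°) = (17.2, -16.3). A1 meets ZF tangentially, so DZ is at right angles to ZF, so ZF runs along (−sin 208°, cos 208°); with |ZF| = 29.2, F = (30.9, -42.1). Then |RF| = |F − R| = 42.3.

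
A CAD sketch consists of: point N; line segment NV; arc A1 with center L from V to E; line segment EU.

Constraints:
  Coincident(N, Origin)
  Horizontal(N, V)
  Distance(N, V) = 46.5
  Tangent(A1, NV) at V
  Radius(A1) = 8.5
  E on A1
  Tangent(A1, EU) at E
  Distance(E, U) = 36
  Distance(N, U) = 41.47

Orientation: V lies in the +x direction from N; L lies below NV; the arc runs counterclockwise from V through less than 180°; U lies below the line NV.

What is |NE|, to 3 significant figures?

39.3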